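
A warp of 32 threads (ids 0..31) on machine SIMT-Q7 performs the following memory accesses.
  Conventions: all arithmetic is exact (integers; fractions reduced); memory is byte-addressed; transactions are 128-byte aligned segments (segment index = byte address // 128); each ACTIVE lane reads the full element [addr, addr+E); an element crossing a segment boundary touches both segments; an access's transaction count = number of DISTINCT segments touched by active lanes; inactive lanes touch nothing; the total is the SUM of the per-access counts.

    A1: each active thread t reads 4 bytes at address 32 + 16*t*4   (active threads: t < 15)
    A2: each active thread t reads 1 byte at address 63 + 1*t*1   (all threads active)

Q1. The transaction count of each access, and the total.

A1: 8 transactions
A2: 1 transaction

Answer: 8,1; total 9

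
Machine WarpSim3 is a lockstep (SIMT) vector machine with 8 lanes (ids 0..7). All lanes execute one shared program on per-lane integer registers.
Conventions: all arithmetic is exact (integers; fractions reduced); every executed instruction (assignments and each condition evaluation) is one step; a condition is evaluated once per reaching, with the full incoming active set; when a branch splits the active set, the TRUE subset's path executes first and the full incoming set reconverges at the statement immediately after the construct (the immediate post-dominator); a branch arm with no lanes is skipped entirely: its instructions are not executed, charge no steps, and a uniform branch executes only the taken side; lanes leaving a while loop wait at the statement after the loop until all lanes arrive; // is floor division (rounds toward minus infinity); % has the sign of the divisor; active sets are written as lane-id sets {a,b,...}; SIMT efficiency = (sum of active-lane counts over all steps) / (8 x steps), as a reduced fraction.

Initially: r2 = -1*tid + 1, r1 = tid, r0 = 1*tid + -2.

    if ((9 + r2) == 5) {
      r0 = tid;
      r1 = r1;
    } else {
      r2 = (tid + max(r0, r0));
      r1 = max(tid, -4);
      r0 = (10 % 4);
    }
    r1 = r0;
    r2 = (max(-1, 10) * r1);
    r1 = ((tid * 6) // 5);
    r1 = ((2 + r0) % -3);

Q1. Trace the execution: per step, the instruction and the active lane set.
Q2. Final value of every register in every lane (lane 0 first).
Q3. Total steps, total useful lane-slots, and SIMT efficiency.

step 0: eval ((9 + r2) == 5)         {0,1,2,3,4,5,6,7}
step 1: r0 <- tid                    {5}
step 2: r1 <- r1                     {5}
step 3: r2 <- (tid + max(r0, r0))    {0,1,2,3,4,6,7}
step 4: r1 <- max(tid, -4)           {0,1,2,3,4,6,7}
step 5: r0 <- (10 % 4)               {0,1,2,3,4,6,7}
step 6: r1 <- r0                     {0,1,2,3,4,5,6,7}
step 7: r2 <- (max(-1, 10) * r1)     {0,1,2,3,4,5,6,7}
step 8: r1 <- ((tid * 6) // 5)       {0,1,2,3,4,5,6,7}
step 9: r1 <- ((2 + r0) % -3)        {0,1,2,3,4,5,6,7}

Answer: 10 steps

r2: 20,20,20,20,20,50,20,20
r1: -2,-2,-2,-2,-2,-2,-2,-2
r0: 2,2,2,2,2,5,2,2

steps = 10; useful = 63; efficiency = 63/80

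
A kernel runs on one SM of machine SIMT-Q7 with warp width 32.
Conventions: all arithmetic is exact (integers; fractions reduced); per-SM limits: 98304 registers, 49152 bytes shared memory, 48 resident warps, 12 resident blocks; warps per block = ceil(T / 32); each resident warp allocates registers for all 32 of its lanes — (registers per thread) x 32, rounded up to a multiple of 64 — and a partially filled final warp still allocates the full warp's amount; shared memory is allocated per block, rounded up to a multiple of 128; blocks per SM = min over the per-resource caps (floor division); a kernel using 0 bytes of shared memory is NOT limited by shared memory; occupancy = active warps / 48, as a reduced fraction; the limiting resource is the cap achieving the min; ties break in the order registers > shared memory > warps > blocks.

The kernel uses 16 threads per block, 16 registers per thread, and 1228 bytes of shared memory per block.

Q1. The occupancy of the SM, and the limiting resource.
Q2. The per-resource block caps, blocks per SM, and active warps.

Answer: occupancy 1/4, limited by blocks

registers: 192 blocks
shared memory: 38 blocks
warps: 48 blocks
blocks: 12 blocks

Answer: 12 blocks, 12 active warps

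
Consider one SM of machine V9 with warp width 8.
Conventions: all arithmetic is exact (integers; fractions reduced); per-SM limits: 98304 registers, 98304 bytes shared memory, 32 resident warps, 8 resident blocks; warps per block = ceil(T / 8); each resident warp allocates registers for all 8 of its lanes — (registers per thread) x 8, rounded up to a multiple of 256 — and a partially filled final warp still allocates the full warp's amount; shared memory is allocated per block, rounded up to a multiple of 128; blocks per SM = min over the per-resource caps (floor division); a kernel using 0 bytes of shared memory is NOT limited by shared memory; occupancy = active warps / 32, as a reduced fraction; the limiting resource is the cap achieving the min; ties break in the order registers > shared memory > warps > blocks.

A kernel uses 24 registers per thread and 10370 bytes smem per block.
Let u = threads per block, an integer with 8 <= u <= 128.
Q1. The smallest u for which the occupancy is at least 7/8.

Answer: u = 25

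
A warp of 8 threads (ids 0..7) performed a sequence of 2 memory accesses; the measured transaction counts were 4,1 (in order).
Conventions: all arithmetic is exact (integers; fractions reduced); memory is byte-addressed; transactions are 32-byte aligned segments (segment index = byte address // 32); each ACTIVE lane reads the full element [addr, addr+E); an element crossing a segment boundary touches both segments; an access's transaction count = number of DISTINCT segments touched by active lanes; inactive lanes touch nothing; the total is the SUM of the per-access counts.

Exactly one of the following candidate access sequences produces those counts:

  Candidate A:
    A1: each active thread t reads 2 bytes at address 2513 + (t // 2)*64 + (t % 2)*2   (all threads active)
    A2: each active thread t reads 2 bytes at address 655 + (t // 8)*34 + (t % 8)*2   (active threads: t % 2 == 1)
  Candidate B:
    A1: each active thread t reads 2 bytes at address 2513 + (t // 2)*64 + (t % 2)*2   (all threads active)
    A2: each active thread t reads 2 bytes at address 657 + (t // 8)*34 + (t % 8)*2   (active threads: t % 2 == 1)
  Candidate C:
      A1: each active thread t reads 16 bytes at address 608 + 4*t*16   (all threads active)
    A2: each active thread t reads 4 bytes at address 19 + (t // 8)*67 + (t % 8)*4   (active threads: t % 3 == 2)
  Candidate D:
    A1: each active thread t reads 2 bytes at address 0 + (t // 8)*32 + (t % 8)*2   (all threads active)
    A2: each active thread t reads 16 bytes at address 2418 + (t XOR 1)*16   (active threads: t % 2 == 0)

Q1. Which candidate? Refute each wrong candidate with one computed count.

B: A2 gives 2 transactions, not 1
C: A1 gives 8 transactions, not 4
D: A1 gives 1 transaction, not 4
A: all counts match (4,1)

Answer: A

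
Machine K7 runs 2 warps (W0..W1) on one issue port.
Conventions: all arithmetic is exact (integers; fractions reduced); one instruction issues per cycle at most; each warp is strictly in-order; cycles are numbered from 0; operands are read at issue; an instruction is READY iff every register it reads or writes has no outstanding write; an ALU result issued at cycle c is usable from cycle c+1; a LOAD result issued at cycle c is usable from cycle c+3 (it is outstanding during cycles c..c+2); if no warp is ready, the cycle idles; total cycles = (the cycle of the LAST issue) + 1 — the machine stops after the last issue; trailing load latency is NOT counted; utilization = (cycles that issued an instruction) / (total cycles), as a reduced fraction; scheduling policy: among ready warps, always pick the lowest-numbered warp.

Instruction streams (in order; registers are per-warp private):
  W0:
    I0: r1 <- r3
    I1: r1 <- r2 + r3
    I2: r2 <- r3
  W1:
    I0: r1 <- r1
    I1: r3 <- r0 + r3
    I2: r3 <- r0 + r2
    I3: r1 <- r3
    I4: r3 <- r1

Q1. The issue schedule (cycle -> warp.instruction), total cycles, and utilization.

cycle 0: W0.I0
cycle 1: W0.I1
cycle 2: W0.I2
cycle 3: W1.I0
cycle 4: W1.I1
cycle 5: W1.I2
cycle 6: W1.I3
cycle 7: W1.I4

Answer: 8 cycles, utilization 1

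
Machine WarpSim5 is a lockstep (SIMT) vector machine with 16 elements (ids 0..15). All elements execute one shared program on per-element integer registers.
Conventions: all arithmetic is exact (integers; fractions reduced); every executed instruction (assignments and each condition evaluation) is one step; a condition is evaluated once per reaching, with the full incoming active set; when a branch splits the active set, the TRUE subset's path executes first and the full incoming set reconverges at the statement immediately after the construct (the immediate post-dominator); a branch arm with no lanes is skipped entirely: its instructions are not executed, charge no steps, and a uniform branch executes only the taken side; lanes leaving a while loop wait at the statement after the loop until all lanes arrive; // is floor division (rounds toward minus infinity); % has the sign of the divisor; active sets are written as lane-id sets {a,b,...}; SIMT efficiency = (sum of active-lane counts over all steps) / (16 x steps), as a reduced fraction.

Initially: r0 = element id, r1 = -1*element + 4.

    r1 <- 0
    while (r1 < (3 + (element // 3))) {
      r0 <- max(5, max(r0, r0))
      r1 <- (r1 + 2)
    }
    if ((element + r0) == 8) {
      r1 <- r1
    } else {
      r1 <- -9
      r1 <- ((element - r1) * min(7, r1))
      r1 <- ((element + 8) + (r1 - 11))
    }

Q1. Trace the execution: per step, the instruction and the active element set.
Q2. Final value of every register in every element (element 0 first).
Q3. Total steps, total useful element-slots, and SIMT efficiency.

step 0: r1 <- 0                      {0,1,2,3,4,5,6,7,8,9,10,11,12,13,14,15}
step 1: eval (r1 < (3 + (element // 3))) {0,1,2,3,4,5,6,7,8,9,10,11,12,13,14,15}
step 2: r0 <- max(5, max(r0, r0))    {0,1,2,3,4,5,6,7,8,9,10,11,12,13,14,15}
step 3: r1 <- (r1 + 2)               {0,1,2,3,4,5,6,7,8,9,10,11,12,13,14,15}
step 4: eval (r1 < (3 + (element // 3))) {0,1,2,3,4,5,6,7,8,9,10,11,12,13,14,15}
step 5: r0 <- max(5, max(r0, r0))    {0,1,2,3,4,5,6,7,8,9,10,11,12,13,14,15}
step 6: r1 <- (r1 + 2)               {0,1,2,3,4,5,6,7,8,9,10,11,12,13,14,15}
step 7: eval (r1 < (3 + (element // 3))) {0,1,2,3,4,5,6,7,8,9,10,11,12,13,14,15}
step 8: r0 <- max(5, max(r0, r0))    {6,7,8,9,10,11,12,13,14,15}
step 9: r1 <- (r1 + 2)               {6,7,8,9,10,11,12,13,14,15}
step 10: eval (r1 < (3 + (element // 3))) {6,7,8,9,10,11,12,13,14,15}
step 11: r0 <- max(5, max(r0, r0))    {12,13,14,15}
step 12: r1 <- (r1 + 2)               {12,13,14,15}
step 13: eval (r1 < (3 + (element // 3))) {12,13,14,15}
step 14: eval ((element + r0) == 8)   {0,1,2,3,4,5,6,7,8,9,10,11,12,13,14,15}
step 15: r1 <- r1                     {3}
step 16: r1 <- -9                     {0,1,2,4,5,6,7,8,9,10,11,12,13,14,15}
step 17: r1 <- ((element - r1) * min(7, r1)) {0,1,2,4,5,6,7,8,9,10,11,12,13,14,15}
step 18: r1 <- ((element + 8) + (r1 - 11)) {0,1,2,4,5,6,7,8,9,10,11,12,13,14,15}

Answer: 19 steps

r0: 5,5,5,5,5,5,6,7,8,9,10,11,12,13,14,15
r1: -84,-92,-100,4,-116,-124,-132,-140,-148,-156,-164,-172,-180,-188,-196,-204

steps = 19; useful = 232; efficiency = 232/304 = 29/38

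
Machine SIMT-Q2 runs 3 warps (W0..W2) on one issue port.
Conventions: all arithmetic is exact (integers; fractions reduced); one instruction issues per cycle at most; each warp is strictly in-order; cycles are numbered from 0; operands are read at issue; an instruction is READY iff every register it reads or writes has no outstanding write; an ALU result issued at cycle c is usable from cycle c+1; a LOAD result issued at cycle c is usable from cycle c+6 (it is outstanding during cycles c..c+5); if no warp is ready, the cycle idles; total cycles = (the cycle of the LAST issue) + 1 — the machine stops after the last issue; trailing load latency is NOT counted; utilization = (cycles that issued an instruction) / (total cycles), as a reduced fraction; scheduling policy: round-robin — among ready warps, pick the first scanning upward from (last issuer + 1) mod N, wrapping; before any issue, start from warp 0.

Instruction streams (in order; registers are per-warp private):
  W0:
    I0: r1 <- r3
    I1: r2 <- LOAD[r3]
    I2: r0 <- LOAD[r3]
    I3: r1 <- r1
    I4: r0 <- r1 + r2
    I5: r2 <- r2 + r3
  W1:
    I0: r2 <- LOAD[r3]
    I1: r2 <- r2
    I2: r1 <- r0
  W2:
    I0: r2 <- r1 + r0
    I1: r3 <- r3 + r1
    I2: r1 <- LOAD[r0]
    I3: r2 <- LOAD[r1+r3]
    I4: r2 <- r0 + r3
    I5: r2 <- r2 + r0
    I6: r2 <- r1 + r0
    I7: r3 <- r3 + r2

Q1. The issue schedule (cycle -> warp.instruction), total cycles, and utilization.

cycle 0: W0.I0
cycle 1: W1.I0
cycle 2: W2.I0
cycle 3: W0.I1
cycle 4: W2.I1
cycle 5: W0.I2
cycle 6: W2.I2
cycle 7: W0.I3
cycle 8: W1.I1
cycle 9: W1.I2
cycle 10: idle
cycle 11: W0.I4
cycle 12: W2.I3
cycle 13: W0.I5
cycle 14: idle
cycle 15: idle
cycle 16: idle
cycle 17: idle
cycle 18: W2.I4
cycle 19: W2.I5
cycle 20: W2.I6
cycle 21: W2.I7

Answer: 22 cycles, utilization 17/22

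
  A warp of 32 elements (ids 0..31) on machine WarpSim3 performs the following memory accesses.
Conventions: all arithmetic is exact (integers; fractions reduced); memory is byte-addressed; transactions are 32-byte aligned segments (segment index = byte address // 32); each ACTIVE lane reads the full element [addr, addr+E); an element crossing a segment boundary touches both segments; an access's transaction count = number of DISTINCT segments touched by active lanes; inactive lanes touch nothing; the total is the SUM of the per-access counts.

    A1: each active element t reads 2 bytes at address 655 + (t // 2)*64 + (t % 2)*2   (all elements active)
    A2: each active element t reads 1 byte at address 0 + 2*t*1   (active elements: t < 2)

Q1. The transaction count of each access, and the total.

A1: 16 transactions
A2: 1 transaction

Answer: 16,1; total 17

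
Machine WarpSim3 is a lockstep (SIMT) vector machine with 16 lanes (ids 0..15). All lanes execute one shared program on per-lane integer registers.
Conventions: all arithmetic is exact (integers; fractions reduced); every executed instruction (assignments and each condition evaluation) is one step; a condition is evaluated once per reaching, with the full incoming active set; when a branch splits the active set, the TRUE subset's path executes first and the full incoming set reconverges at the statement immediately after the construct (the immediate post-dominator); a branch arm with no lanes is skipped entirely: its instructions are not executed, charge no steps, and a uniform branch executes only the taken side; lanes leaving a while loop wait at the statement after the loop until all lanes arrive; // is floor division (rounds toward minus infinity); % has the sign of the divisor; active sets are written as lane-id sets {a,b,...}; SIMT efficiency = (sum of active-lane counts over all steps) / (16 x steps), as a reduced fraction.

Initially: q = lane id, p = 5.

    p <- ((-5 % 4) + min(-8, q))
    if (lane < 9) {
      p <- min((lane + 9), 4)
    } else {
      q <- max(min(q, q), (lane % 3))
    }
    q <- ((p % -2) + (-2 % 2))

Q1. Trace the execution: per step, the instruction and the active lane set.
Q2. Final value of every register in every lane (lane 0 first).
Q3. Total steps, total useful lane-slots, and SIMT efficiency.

step 0: p <- ((-5 % 4) + min(-8, q)) {0,1,2,3,4,5,6,7,8,9,10,11,12,13,14,15}
step 1: eval (lane < 9)              {0,1,2,3,4,5,6,7,8,9,10,11,12,13,14,15}
step 2: p <- min((lane + 9), 4)      {0,1,2,3,4,5,6,7,8}
step 3: q <- max(min(q, q), (lane % 3)) {9,10,11,12,13,14,15}
step 4: q <- ((p % -2) + (-2 % 2))   {0,1,2,3,4,5,6,7,8,9,10,11,12,13,14,15}

Answer: 5 steps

q: 0,0,0,0,0,0,0,0,0,-1,-1,-1,-1,-1,-1,-1
p: 4,4,4,4,4,4,4,4,4,-5,-5,-5,-5,-5,-5,-5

steps = 5; useful = 64; efficiency = 64/80 = 4/5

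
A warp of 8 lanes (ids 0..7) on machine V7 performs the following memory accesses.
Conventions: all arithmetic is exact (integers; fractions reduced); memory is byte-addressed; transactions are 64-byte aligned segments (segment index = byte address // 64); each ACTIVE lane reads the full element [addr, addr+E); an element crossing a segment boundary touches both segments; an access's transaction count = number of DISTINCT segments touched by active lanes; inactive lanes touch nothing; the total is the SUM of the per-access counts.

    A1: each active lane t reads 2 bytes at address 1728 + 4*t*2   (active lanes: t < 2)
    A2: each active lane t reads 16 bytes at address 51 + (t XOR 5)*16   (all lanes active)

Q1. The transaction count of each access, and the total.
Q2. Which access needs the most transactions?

A1: 1 transaction
A2: 3 transactions

Answer: 1,3; total 4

Answer: A2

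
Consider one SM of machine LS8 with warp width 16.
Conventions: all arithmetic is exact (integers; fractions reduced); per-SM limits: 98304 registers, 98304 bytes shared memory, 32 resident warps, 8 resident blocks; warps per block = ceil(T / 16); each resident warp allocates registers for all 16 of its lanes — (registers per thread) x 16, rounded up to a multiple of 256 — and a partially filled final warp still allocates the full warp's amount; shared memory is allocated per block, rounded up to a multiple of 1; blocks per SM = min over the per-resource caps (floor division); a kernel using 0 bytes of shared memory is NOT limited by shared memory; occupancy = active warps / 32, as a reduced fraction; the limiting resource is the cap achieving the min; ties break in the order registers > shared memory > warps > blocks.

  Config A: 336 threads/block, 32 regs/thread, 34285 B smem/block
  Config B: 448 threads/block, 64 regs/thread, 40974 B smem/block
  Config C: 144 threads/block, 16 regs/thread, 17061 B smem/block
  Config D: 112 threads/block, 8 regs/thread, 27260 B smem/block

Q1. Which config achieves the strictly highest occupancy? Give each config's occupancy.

occupancies: A 21/32, B 7/8, C 27/32, D 21/32

Answer: B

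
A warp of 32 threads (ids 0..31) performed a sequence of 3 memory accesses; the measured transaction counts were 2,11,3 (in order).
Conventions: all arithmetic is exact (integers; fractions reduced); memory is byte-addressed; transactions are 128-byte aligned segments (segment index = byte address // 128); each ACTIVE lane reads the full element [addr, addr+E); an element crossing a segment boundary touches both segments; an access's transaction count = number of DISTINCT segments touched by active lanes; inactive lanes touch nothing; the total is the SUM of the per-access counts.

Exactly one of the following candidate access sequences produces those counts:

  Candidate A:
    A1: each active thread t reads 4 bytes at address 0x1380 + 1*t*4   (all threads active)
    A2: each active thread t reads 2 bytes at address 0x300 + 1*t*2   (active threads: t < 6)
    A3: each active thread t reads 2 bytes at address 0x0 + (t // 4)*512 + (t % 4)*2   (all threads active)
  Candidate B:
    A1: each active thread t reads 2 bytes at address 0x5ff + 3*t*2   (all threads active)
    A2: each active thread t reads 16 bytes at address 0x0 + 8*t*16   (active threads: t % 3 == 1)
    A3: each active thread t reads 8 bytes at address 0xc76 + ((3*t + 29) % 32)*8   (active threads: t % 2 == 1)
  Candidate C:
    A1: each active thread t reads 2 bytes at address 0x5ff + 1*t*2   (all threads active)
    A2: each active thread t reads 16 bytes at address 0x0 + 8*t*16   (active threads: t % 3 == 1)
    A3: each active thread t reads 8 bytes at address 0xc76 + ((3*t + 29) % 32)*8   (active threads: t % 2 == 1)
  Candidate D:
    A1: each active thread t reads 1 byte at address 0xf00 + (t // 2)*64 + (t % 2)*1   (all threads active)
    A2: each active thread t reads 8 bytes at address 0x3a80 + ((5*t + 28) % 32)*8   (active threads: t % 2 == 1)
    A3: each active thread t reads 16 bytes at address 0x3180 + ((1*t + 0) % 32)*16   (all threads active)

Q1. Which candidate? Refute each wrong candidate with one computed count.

A: A1 gives 1 transaction, not 2
B: A1 gives 3 transactions, not 2
D: A1 gives 8 transactions, not 2
C: all counts match (2,11,3)

Answer: C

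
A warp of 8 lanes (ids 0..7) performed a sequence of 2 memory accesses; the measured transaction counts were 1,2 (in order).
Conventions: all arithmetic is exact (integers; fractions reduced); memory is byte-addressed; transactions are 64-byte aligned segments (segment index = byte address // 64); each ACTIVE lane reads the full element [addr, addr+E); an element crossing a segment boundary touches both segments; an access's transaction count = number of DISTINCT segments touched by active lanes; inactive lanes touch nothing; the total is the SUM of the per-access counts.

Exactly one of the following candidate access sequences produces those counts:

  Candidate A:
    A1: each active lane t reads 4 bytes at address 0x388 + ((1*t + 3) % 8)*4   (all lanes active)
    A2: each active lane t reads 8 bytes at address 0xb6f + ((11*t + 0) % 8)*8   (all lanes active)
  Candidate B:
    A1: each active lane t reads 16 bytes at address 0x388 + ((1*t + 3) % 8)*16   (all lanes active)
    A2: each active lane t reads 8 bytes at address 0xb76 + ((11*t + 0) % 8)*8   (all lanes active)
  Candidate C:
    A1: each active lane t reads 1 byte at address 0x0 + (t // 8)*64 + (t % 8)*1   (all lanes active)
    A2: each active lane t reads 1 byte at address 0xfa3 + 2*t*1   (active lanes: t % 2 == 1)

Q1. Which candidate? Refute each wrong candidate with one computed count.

B: A1 gives 3 transactions, not 1
C: A2 gives 1 transaction, not 2
A: all counts match (1,2)

Answer: A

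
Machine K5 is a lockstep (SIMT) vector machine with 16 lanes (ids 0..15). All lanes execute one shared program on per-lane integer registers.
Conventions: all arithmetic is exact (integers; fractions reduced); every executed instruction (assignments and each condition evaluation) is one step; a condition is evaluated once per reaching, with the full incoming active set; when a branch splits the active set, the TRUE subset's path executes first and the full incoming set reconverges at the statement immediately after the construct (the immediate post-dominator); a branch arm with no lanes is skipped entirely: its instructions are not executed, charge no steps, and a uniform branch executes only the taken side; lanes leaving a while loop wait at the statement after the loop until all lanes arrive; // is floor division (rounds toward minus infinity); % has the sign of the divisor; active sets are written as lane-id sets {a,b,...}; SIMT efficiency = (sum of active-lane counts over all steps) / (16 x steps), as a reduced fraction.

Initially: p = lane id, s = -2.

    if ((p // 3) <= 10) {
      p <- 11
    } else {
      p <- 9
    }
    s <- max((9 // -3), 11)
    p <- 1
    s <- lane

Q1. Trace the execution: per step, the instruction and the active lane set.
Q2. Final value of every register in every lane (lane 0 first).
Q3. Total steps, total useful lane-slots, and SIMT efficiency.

step 0: eval ((p // 3) <= 10)        {0,1,2,3,4,5,6,7,8,9,10,11,12,13,14,15}
step 1: p <- 11                      {0,1,2,3,4,5,6,7,8,9,10,11,12,13,14,15}
step 2: s <- max((9 // -3), 11)      {0,1,2,3,4,5,6,7,8,9,10,11,12,13,14,15}
step 3: p <- 1                       {0,1,2,3,4,5,6,7,8,9,10,11,12,13,14,15}
step 4: s <- lane                    {0,1,2,3,4,5,6,7,8,9,10,11,12,13,14,15}

Answer: 5 steps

p: 1,1,1,1,1,1,1,1,1,1,1,1,1,1,1,1
s: 0,1,2,3,4,5,6,7,8,9,10,11,12,13,14,15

steps = 5; useful = 80; efficiency = 80/80 = 1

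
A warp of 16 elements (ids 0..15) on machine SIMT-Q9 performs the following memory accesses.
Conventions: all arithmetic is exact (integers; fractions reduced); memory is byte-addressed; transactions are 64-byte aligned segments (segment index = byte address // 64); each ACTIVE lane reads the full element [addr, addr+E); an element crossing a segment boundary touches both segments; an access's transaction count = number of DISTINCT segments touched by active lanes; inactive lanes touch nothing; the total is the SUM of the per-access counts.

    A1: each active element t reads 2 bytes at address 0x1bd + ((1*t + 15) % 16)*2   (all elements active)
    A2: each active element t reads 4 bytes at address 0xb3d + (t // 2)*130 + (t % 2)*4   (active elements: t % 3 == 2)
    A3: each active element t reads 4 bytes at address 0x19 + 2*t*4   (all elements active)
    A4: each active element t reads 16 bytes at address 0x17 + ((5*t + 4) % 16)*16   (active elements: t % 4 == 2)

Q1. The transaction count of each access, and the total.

A1: 2 transactions
A2: 6 transactions
A3: 3 transactions
A4: 5 transactions

Answer: 2,6,3,5; total 16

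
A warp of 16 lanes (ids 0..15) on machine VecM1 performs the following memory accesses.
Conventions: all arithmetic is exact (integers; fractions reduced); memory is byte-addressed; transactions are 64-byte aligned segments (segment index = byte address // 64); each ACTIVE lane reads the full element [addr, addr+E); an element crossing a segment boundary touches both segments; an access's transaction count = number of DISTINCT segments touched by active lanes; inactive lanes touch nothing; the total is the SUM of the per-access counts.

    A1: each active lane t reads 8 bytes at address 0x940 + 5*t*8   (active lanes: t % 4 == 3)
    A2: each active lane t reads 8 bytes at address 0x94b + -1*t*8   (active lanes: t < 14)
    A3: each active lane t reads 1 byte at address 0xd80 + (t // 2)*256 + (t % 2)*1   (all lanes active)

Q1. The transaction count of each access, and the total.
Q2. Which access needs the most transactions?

A1: 4 transactions
A2: 3 transactions
A3: 8 transactions

Answer: 4,3,8; total 15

Answer: A3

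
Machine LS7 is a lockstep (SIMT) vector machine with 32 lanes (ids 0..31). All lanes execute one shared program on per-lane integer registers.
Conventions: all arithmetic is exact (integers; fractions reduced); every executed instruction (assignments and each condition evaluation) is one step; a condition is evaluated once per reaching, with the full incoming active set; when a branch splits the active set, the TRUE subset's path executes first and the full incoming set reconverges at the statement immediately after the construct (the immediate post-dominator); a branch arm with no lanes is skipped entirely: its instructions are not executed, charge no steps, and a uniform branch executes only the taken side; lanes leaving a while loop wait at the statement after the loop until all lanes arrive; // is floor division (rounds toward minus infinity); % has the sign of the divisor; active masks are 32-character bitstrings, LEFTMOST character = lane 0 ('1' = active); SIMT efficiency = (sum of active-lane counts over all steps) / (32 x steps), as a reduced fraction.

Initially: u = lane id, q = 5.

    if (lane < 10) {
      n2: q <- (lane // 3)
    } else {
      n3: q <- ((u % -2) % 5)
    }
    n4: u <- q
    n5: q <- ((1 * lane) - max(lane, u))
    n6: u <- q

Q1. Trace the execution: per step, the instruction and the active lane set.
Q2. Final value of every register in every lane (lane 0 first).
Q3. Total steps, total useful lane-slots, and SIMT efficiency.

step 0: eval (lane < 10)             11111111111111111111111111111111
step 1: q <- (lane // 3)             11111111110000000000000000000000
step 2: q <- ((u % -2) % 5)          00000000001111111111111111111111
step 3: u <- q                       11111111111111111111111111111111
step 4: q <- ((1 * lane) - max(lane, u)) 11111111111111111111111111111111
step 5: u <- q                       11111111111111111111111111111111

Answer: 6 steps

u: 0,0,0,0,0,0,0,0,0,0,0,0,0,0,0,0,0,0,0,0,0,0,0,0,0,0,0,0,0,0,0,0
q: 0,0,0,0,0,0,0,0,0,0,0,0,0,0,0,0,0,0,0,0,0,0,0,0,0,0,0,0,0,0,0,0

steps = 6; useful = 160; efficiency = 160/192 = 5/6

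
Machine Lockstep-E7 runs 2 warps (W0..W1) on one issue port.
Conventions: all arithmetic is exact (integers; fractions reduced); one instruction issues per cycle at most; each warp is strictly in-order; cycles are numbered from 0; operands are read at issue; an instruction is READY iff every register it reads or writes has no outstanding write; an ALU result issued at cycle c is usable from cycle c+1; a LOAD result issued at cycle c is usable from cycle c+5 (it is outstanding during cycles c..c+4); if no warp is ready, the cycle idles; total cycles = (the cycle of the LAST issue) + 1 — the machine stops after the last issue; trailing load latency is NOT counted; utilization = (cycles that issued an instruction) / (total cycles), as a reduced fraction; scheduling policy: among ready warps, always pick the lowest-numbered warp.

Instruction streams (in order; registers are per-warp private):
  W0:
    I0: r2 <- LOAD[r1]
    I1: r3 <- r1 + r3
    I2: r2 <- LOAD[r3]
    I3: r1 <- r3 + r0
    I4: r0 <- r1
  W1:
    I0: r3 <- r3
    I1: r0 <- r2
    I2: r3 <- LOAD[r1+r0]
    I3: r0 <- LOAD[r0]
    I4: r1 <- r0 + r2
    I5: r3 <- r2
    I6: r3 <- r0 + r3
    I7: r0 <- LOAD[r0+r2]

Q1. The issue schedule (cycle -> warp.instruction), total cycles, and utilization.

cycle 0: W0.I0
cycle 1: W0.I1
cycle 2: W1.I0
cycle 3: W1.I1
cycle 4: W1.I2
cycle 5: W0.I2
cycle 6: W0.I3
cycle 7: W0.I4
cycle 8: W1.I3
cycle 9: idle
cycle 10: idle
cycle 11: idle
cycle 12: idle
cycle 13: W1.I4
cycle 14: W1.I5
cycle 15: W1.I6
cycle 16: W1.I7

Answer: 17 cycles, utilization 13/17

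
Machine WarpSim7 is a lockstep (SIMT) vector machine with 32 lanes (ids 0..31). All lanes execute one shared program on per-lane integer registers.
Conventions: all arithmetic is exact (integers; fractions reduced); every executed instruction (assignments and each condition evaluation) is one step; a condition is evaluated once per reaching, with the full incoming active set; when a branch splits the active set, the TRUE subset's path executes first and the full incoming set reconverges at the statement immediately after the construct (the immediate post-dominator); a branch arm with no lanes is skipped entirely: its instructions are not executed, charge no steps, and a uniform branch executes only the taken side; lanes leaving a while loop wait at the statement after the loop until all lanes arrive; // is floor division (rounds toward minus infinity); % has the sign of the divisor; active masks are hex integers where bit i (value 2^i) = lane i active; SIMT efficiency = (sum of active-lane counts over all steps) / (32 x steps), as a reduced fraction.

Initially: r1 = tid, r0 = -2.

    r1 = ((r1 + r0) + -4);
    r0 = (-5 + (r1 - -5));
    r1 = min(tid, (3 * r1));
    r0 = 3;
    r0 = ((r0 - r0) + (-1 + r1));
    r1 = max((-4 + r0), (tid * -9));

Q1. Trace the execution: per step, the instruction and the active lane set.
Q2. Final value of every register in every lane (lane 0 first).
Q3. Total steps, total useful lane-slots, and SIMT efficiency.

step 0: r1 <- ((r1 + r0) + -4)       0xffffffff
step 1: r0 <- (-5 + (r1 - -5))       0xffffffff
step 2: r1 <- min(tid, (3 * r1))     0xffffffff
step 3: r0 <- 3                      0xffffffff
step 4: r0 <- ((r0 - r0) + (-1 + r1)) 0xffffffff
step 5: r1 <- max((-4 + r0), (tid * -9)) 0xffffffff

Answer: 6 steps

r1: 0,-9,-17,-14,-11,-8,-5,-2,1,4,5,6,7,8,9,10,11,12,13,14,15,16,17,18,19,20,21,22,23,24,25,26
r0: -19,-16,-13,-10,-7,-4,-1,2,5,8,9,10,11,12,13,14,15,16,17,18,19,20,21,22,23,24,25,26,27,28,29,30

steps = 6; useful = 192; efficiency = 192/192 = 1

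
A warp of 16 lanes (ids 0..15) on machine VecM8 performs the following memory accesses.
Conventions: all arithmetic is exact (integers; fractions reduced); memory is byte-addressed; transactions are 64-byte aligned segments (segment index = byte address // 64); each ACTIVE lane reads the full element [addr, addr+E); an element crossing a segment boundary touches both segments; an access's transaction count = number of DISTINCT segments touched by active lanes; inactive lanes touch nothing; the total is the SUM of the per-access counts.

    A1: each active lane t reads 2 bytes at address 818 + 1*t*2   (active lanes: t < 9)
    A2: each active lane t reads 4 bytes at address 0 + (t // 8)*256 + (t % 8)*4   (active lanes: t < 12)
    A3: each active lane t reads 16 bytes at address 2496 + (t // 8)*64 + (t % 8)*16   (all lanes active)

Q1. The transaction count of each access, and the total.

A1: 2 transactions
A2: 2 transactions
A3: 3 transactions

Answer: 2,2,3; total 7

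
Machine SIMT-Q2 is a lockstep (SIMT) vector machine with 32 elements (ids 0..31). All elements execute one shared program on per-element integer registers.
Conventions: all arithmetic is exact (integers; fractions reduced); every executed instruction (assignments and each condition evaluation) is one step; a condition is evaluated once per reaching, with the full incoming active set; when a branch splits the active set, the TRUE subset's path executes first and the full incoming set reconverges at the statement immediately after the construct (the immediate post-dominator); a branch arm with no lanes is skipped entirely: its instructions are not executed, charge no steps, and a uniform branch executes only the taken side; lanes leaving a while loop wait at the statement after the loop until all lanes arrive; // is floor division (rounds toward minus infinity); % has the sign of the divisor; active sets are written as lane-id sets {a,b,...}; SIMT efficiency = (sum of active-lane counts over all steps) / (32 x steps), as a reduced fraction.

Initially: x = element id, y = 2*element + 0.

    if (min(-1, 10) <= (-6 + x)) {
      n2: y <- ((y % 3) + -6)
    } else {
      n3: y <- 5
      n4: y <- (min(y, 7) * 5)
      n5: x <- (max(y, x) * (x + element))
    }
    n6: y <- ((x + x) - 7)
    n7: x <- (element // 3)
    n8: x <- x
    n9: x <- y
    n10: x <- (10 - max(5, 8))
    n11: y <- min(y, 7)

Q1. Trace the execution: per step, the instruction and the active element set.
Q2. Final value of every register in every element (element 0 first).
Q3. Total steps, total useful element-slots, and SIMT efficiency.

step 0: eval (min(-1, 10) <= (-6 + x)) {0,1,2,3,4,5,6,7,8,9,10,11,12,13,14,15,16,17,18,19,20,21,22,23,24,25,26,27,28,29,30,31}
step 1: y <- ((y % 3) + -6)          {5,6,7,8,9,10,11,12,13,14,15,16,17,18,19,20,21,22,23,24,25,26,27,28,29,30,31}
step 2: y <- 5                       {0,1,2,3,4}
step 3: y <- (min(y, 7) * 5)         {0,1,2,3,4}
step 4: x <- (max(y, x) * (x + element)) {0,1,2,3,4}
step 5: y <- ((x + x) - 7)           {0,1,2,3,4,5,6,7,8,9,10,11,12,13,14,15,16,17,18,19,20,21,22,23,24,25,26,27,28,29,30,31}
step 6: x <- (element // 3)          {0,1,2,3,4,5,6,7,8,9,10,11,12,13,14,15,16,17,18,19,20,21,22,23,24,25,26,27,28,29,30,31}
step 7: x <- x                       {0,1,2,3,4,5,6,7,8,9,10,11,12,13,14,15,16,17,18,19,20,21,22,23,24,25,26,27,28,29,30,31}
step 8: x <- y                       {0,1,2,3,4,5,6,7,8,9,10,11,12,13,14,15,16,17,18,19,20,21,22,23,24,25,26,27,28,29,30,31}
step 9: x <- (10 - max(5, 8))        {0,1,2,3,4,5,6,7,8,9,10,11,12,13,14,15,16,17,18,19,20,21,22,23,24,25,26,27,28,29,30,31}
step 10: y <- min(y, 7)               {0,1,2,3,4,5,6,7,8,9,10,11,12,13,14,15,16,17,18,19,20,21,22,23,24,25,26,27,28,29,30,31}

Answer: 11 steps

x: 2,2,2,2,2,2,2,2,2,2,2,2,2,2,2,2,2,2,2,2,2,2,2,2,2,2,2,2,2,2,2,2
y: -7,7,7,7,7,3,5,7,7,7,7,7,7,7,7,7,7,7,7,7,7,7,7,7,7,7,7,7,7,7,7,7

steps = 11; useful = 266; efficiency = 266/352 = 133/176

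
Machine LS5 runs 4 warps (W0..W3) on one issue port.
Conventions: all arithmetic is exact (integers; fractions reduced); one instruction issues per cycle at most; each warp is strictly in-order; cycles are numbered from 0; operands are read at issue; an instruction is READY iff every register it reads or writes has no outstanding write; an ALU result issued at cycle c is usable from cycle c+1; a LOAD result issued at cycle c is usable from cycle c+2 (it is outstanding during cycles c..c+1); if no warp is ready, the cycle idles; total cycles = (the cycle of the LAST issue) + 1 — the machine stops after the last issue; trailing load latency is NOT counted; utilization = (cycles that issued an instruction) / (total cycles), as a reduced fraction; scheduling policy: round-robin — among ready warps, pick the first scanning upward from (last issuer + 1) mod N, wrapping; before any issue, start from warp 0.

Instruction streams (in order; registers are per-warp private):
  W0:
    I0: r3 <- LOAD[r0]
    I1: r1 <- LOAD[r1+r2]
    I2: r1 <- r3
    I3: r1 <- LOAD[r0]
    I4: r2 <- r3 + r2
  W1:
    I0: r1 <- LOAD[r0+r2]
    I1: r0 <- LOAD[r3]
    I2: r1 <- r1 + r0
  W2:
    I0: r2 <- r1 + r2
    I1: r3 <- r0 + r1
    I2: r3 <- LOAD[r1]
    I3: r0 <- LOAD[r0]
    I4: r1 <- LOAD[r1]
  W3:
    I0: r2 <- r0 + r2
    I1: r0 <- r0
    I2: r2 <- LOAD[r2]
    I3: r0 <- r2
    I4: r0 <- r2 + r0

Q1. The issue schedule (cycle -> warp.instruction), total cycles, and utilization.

cycle 0: W0.I0
cycle 1: W1.I0
cycle 2: W2.I0
cycle 3: W3.I0
cycle 4: W0.I1
cycle 5: W1.I1
cycle 6: W2.I1
cycle 7: W3.I1
cycle 8: W0.I2
cycle 9: W1.I2
cycle 10: W2.I2
cycle 11: W3.I2
cycle 12: W0.I3
cycle 13: W2.I3
cycle 14: W3.I3
cycle 15: W0.I4
cycle 16: W2.I4
cycle 17: W3.I4

Answer: 18 cycles, utilization 1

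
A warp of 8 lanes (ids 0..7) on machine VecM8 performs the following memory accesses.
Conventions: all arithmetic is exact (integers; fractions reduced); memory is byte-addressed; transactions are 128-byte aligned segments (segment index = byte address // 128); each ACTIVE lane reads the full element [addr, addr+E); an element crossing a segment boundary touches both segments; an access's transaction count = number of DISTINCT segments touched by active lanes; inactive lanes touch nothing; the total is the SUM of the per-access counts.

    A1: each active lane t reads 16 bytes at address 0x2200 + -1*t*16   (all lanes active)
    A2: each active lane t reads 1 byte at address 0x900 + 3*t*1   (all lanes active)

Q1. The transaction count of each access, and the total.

A1: 2 transactions
A2: 1 transaction

Answer: 2,1; total 3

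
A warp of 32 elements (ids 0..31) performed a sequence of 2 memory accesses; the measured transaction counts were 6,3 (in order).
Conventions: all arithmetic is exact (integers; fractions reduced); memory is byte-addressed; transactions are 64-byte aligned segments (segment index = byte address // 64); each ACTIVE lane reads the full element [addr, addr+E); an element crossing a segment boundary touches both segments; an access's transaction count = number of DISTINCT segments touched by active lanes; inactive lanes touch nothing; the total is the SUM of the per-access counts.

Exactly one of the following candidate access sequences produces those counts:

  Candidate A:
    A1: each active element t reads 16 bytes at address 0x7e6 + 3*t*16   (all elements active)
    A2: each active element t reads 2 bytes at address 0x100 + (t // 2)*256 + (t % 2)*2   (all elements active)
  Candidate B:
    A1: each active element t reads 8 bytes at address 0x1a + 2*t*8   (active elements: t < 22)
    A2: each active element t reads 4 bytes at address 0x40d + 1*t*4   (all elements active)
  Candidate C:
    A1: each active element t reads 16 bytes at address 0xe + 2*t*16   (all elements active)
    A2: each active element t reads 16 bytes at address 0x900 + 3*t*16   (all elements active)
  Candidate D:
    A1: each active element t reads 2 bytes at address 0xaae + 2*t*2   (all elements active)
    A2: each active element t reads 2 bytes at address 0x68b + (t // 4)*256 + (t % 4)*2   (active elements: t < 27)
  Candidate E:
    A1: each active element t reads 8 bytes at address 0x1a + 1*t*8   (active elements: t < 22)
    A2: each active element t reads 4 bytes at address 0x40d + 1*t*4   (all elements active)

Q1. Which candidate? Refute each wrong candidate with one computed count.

A: A1 gives 25 transactions, not 6
C: A1 gives 16 transactions, not 6
D: A1 gives 3 transactions, not 6
E: A1 gives 4 transactions, not 6
B: all counts match (6,3)

Answer: B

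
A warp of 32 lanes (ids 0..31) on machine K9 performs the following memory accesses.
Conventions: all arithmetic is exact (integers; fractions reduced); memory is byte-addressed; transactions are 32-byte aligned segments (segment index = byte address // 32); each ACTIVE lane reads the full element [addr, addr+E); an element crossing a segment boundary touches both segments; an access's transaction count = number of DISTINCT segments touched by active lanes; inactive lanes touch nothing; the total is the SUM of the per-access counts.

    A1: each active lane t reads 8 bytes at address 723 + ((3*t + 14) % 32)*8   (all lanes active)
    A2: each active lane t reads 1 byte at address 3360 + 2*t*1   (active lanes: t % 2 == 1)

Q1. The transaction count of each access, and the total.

A1: 9 transactions
A2: 2 transactions

Answer: 9,2; total 11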